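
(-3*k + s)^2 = 9*k^2 - 6*k*s + s^2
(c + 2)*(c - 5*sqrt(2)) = c^2 - 5*sqrt(2)*c + 2*c - 10*sqrt(2)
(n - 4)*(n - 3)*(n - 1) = n^3 - 8*n^2 + 19*n - 12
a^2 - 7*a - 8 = (a - 8)*(a + 1)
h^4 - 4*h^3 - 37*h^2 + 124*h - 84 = (h - 7)*(h - 2)*(h - 1)*(h + 6)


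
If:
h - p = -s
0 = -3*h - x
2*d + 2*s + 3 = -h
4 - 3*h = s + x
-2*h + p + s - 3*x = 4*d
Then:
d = -4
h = -3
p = 1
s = 4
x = 9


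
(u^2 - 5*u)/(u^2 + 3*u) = (u - 5)/(u + 3)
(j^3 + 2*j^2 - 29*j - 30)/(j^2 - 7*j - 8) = (j^2 + j - 30)/(j - 8)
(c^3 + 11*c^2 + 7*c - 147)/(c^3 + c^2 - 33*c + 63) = (c + 7)/(c - 3)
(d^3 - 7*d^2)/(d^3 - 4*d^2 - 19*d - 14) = d^2/(d^2 + 3*d + 2)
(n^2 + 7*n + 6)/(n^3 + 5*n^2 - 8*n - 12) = 1/(n - 2)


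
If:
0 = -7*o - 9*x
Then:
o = -9*x/7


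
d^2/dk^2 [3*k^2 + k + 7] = 6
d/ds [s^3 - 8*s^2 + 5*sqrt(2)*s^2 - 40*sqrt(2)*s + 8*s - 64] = 3*s^2 - 16*s + 10*sqrt(2)*s - 40*sqrt(2) + 8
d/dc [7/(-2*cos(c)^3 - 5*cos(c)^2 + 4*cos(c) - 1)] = 56*(-3*cos(c)^2 - 5*cos(c) + 2)*sin(c)/(-5*cos(c) + 5*cos(2*c) + cos(3*c) + 7)^2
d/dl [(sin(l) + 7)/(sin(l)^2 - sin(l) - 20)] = -(sin(l)^2 + 14*sin(l) + 13)*cos(l)/(sin(l) + cos(l)^2 + 19)^2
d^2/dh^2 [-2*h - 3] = 0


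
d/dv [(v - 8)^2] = 2*v - 16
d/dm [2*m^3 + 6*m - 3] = 6*m^2 + 6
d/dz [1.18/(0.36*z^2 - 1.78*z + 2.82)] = (2.1004 - 0.8496*z)/(0.36*z^2 - 1.78*z + 2.82)^2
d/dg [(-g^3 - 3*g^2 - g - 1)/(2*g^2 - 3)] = (-2*g^4 + 11*g^2 + 22*g + 3)/(4*g^4 - 12*g^2 + 9)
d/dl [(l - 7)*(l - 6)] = 2*l - 13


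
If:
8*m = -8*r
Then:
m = -r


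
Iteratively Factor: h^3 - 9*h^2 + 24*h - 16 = (h - 4)*(h^2 - 5*h + 4) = (h - 4)*(h - 1)*(h - 4)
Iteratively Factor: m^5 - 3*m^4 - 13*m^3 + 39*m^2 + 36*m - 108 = (m - 3)*(m^4 - 13*m^2 + 36) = (m - 3)^2*(m^3 + 3*m^2 - 4*m - 12) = (m - 3)^2*(m + 2)*(m^2 + m - 6) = (m - 3)^2*(m - 2)*(m + 2)*(m + 3)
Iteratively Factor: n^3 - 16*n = (n + 4)*(n^2 - 4*n) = n*(n + 4)*(n - 4)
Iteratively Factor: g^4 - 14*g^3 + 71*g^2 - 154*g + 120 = (g - 4)*(g^3 - 10*g^2 + 31*g - 30) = (g - 4)*(g - 2)*(g^2 - 8*g + 15) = (g - 4)*(g - 3)*(g - 2)*(g - 5)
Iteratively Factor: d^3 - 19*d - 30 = (d - 5)*(d^2 + 5*d + 6) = (d - 5)*(d + 2)*(d + 3)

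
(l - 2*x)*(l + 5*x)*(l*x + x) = l^3*x + 3*l^2*x^2 + l^2*x - 10*l*x^3 + 3*l*x^2 - 10*x^3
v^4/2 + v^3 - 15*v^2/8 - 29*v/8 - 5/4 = (v/2 + 1/2)*(v - 2)*(v + 1/2)*(v + 5/2)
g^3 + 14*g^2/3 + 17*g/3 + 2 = (g + 2/3)*(g + 1)*(g + 3)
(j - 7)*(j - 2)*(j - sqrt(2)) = j^3 - 9*j^2 - sqrt(2)*j^2 + 9*sqrt(2)*j + 14*j - 14*sqrt(2)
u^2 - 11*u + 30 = (u - 6)*(u - 5)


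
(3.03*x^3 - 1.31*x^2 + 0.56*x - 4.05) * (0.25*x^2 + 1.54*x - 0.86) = 0.7575*x^5 + 4.3387*x^4 - 4.4832*x^3 + 0.9765*x^2 - 6.7186*x + 3.483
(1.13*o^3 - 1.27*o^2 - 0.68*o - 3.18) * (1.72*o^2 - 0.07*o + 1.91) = 1.9436*o^5 - 2.2635*o^4 + 1.0776*o^3 - 7.8477*o^2 - 1.0762*o - 6.0738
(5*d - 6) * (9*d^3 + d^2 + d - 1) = 45*d^4 - 49*d^3 - d^2 - 11*d + 6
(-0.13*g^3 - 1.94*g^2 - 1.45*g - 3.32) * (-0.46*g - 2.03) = 0.0598*g^4 + 1.1563*g^3 + 4.6052*g^2 + 4.4707*g + 6.7396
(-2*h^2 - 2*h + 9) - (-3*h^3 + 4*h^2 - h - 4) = 3*h^3 - 6*h^2 - h + 13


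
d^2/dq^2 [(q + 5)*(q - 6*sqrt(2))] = 2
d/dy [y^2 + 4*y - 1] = 2*y + 4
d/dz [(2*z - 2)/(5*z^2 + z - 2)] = 2*(5*z^2 + z - (z - 1)*(10*z + 1) - 2)/(5*z^2 + z - 2)^2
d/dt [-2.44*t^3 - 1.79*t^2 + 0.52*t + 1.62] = -7.32*t^2 - 3.58*t + 0.52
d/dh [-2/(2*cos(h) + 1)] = -4*sin(h)/(2*cos(h) + 1)^2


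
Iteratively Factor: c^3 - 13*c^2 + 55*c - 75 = (c - 5)*(c^2 - 8*c + 15) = (c - 5)^2*(c - 3)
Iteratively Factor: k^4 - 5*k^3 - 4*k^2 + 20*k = (k - 2)*(k^3 - 3*k^2 - 10*k) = (k - 5)*(k - 2)*(k^2 + 2*k) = k*(k - 5)*(k - 2)*(k + 2)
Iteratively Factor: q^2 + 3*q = (q)*(q + 3)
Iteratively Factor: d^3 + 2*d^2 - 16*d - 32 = (d + 4)*(d^2 - 2*d - 8) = (d - 4)*(d + 4)*(d + 2)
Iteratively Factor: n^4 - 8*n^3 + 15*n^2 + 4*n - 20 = (n - 2)*(n^3 - 6*n^2 + 3*n + 10) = (n - 2)*(n + 1)*(n^2 - 7*n + 10) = (n - 2)^2*(n + 1)*(n - 5)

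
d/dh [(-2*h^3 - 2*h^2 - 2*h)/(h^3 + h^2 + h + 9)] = 18*(-3*h^2 - 2*h - 1)/(h^6 + 2*h^5 + 3*h^4 + 20*h^3 + 19*h^2 + 18*h + 81)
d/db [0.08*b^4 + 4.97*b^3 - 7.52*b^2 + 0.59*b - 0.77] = 0.32*b^3 + 14.91*b^2 - 15.04*b + 0.59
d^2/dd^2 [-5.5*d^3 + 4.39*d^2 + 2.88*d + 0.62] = 8.78 - 33.0*d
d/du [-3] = 0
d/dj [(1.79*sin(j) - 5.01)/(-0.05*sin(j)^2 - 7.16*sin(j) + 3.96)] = (0.0895*sin(j)^2 - 0.500999999999999*sin(j) - 28.7832)*cos(j)/(0.0025*sin(j)^4 + 0.716*sin(j)^3 + 50.8696*sin(j)^2 - 56.7072*sin(j) + 15.6816)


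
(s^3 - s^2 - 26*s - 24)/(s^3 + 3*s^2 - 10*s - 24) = (s^2 - 5*s - 6)/(s^2 - s - 6)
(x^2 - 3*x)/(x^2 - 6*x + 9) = x/(x - 3)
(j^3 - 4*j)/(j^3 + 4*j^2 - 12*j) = (j + 2)/(j + 6)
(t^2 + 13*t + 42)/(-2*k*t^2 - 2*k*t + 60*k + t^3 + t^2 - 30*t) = (t + 7)/(-2*k*t + 10*k + t^2 - 5*t)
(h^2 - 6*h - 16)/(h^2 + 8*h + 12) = (h - 8)/(h + 6)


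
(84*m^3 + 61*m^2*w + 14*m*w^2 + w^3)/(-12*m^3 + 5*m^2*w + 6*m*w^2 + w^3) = (7*m + w)/(-m + w)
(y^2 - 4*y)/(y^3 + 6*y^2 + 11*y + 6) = y*(y - 4)/(y^3 + 6*y^2 + 11*y + 6)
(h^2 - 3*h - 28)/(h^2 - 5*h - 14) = (h + 4)/(h + 2)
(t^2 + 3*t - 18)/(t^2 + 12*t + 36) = (t - 3)/(t + 6)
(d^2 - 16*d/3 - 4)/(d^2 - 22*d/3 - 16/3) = (d - 6)/(d - 8)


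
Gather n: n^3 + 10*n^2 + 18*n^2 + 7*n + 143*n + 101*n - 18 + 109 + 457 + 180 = n^3 + 28*n^2 + 251*n + 728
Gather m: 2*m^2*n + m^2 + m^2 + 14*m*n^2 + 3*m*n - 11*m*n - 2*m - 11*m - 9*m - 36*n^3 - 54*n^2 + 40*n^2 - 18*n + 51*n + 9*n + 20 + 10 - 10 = m^2*(2*n + 2) + m*(14*n^2 - 8*n - 22) - 36*n^3 - 14*n^2 + 42*n + 20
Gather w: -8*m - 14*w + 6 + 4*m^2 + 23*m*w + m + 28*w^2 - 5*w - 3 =4*m^2 - 7*m + 28*w^2 + w*(23*m - 19) + 3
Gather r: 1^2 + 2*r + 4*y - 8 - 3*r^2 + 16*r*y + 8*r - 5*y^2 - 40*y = -3*r^2 + r*(16*y + 10) - 5*y^2 - 36*y - 7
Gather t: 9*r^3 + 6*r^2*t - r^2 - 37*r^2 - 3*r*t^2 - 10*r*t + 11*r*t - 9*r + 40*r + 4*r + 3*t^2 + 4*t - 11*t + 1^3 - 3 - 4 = 9*r^3 - 38*r^2 + 35*r + t^2*(3 - 3*r) + t*(6*r^2 + r - 7) - 6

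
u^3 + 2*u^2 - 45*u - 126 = (u - 7)*(u + 3)*(u + 6)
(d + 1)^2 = d^2 + 2*d + 1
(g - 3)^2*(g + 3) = g^3 - 3*g^2 - 9*g + 27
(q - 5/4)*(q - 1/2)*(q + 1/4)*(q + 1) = q^4 - q^3/2 - 21*q^2/16 + 11*q/32 + 5/32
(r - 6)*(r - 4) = r^2 - 10*r + 24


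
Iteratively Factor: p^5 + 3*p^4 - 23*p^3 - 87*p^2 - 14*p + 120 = (p - 1)*(p^4 + 4*p^3 - 19*p^2 - 106*p - 120) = (p - 1)*(p + 3)*(p^3 + p^2 - 22*p - 40) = (p - 1)*(p + 3)*(p + 4)*(p^2 - 3*p - 10) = (p - 1)*(p + 2)*(p + 3)*(p + 4)*(p - 5)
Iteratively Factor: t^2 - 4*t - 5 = (t + 1)*(t - 5)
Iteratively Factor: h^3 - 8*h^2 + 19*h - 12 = (h - 4)*(h^2 - 4*h + 3) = (h - 4)*(h - 1)*(h - 3)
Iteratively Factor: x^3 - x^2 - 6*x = (x)*(x^2 - x - 6) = x*(x + 2)*(x - 3)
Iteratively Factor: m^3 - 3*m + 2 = (m - 1)*(m^2 + m - 2) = (m - 1)^2*(m + 2)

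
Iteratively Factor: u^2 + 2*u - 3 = (u - 1)*(u + 3)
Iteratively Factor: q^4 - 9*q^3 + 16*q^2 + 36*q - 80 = (q - 5)*(q^3 - 4*q^2 - 4*q + 16) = (q - 5)*(q - 4)*(q^2 - 4) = (q - 5)*(q - 4)*(q - 2)*(q + 2)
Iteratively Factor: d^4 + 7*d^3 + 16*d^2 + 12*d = (d)*(d^3 + 7*d^2 + 16*d + 12) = d*(d + 3)*(d^2 + 4*d + 4) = d*(d + 2)*(d + 3)*(d + 2)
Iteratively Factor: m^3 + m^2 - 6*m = (m)*(m^2 + m - 6) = m*(m + 3)*(m - 2)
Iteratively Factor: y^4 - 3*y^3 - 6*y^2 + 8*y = (y)*(y^3 - 3*y^2 - 6*y + 8) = y*(y + 2)*(y^2 - 5*y + 4) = y*(y - 1)*(y + 2)*(y - 4)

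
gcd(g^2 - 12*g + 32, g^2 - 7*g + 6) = 1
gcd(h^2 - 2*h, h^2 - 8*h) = h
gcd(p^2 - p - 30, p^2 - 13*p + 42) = p - 6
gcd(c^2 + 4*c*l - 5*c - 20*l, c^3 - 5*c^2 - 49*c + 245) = c - 5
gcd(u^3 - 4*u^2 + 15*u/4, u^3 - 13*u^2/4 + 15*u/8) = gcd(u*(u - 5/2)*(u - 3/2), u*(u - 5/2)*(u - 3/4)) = u^2 - 5*u/2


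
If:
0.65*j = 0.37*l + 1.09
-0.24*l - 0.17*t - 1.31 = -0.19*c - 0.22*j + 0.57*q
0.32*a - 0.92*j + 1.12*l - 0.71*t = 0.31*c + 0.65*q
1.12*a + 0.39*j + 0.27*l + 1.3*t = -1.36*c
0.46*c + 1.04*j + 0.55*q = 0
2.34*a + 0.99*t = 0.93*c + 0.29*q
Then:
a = -2.99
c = -2.44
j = 3.24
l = 2.74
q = -4.08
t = 3.59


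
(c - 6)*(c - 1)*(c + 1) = c^3 - 6*c^2 - c + 6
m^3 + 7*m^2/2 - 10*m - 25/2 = (m - 5/2)*(m + 1)*(m + 5)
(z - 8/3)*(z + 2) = z^2 - 2*z/3 - 16/3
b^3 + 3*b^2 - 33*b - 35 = (b - 5)*(b + 1)*(b + 7)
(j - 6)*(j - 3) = j^2 - 9*j + 18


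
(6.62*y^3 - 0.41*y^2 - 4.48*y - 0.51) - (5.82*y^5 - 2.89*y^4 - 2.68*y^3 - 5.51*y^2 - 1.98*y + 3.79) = -5.82*y^5 + 2.89*y^4 + 9.3*y^3 + 5.1*y^2 - 2.5*y - 4.3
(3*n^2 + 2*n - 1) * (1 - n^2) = -3*n^4 - 2*n^3 + 4*n^2 + 2*n - 1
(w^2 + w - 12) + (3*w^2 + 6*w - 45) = 4*w^2 + 7*w - 57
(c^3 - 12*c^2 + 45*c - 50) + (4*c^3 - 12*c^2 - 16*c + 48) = 5*c^3 - 24*c^2 + 29*c - 2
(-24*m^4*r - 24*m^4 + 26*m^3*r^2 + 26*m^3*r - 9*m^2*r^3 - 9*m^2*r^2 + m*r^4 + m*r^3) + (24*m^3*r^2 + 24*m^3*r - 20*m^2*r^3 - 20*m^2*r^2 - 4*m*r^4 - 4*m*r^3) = -24*m^4*r - 24*m^4 + 50*m^3*r^2 + 50*m^3*r - 29*m^2*r^3 - 29*m^2*r^2 - 3*m*r^4 - 3*m*r^3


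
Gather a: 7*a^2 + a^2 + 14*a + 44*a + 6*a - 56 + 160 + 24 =8*a^2 + 64*a + 128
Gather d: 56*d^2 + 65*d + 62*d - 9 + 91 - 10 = 56*d^2 + 127*d + 72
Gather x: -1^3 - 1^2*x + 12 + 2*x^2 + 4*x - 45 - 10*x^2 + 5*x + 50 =-8*x^2 + 8*x + 16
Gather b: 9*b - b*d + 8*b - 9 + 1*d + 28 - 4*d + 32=b*(17 - d) - 3*d + 51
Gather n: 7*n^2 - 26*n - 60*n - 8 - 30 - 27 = 7*n^2 - 86*n - 65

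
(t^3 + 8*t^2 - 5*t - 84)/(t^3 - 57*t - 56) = (t^2 + t - 12)/(t^2 - 7*t - 8)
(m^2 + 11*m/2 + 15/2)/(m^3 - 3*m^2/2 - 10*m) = (m + 3)/(m*(m - 4))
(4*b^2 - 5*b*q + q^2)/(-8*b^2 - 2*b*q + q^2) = (-b + q)/(2*b + q)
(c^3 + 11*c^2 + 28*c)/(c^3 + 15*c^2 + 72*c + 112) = c/(c + 4)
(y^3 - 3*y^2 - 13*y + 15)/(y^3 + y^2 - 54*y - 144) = (y^2 - 6*y + 5)/(y^2 - 2*y - 48)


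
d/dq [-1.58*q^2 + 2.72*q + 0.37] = 2.72 - 3.16*q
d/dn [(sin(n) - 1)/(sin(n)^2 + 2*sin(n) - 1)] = (2*sin(n) + cos(n)^2)*cos(n)/(2*sin(n) - cos(n)^2)^2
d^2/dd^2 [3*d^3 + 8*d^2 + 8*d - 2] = 18*d + 16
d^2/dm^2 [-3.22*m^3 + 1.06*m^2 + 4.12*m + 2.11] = 2.12 - 19.32*m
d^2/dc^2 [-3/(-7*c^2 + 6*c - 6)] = 6*(-49*c^2 + 42*c + 4*(7*c - 3)^2 - 42)/(7*c^2 - 6*c + 6)^3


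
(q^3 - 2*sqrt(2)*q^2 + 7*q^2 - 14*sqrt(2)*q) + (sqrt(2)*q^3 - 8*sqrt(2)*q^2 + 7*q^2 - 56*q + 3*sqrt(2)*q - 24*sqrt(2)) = q^3 + sqrt(2)*q^3 - 10*sqrt(2)*q^2 + 14*q^2 - 56*q - 11*sqrt(2)*q - 24*sqrt(2)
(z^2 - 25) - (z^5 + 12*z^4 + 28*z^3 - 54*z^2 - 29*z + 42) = -z^5 - 12*z^4 - 28*z^3 + 55*z^2 + 29*z - 67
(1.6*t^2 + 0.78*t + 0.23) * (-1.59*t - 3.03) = -2.544*t^3 - 6.0882*t^2 - 2.7291*t - 0.6969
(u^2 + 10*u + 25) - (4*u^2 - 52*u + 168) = -3*u^2 + 62*u - 143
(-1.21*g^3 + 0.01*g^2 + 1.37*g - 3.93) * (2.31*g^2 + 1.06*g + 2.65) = -2.7951*g^5 - 1.2595*g^4 - 0.0311999999999992*g^3 - 7.5996*g^2 - 0.5353*g - 10.4145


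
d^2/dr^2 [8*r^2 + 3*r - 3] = 16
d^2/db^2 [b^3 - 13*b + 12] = 6*b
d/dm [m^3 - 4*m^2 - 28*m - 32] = 3*m^2 - 8*m - 28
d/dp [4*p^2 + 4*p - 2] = 8*p + 4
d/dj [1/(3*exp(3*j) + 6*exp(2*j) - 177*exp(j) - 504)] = (-3*exp(2*j) - 4*exp(j) + 59)*exp(j)/(3*(exp(3*j) + 2*exp(2*j) - 59*exp(j) - 168)^2)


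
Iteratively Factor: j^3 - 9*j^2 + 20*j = (j - 5)*(j^2 - 4*j) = j*(j - 5)*(j - 4)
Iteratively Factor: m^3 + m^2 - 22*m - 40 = (m + 2)*(m^2 - m - 20) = (m - 5)*(m + 2)*(m + 4)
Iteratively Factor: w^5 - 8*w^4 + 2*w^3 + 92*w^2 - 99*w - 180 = (w - 4)*(w^4 - 4*w^3 - 14*w^2 + 36*w + 45) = (w - 5)*(w - 4)*(w^3 + w^2 - 9*w - 9) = (w - 5)*(w - 4)*(w - 3)*(w^2 + 4*w + 3) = (w - 5)*(w - 4)*(w - 3)*(w + 1)*(w + 3)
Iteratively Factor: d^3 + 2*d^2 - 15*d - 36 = (d + 3)*(d^2 - d - 12) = (d - 4)*(d + 3)*(d + 3)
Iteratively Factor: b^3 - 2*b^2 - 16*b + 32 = (b - 2)*(b^2 - 16) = (b - 4)*(b - 2)*(b + 4)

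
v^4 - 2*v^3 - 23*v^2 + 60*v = v*(v - 4)*(v - 3)*(v + 5)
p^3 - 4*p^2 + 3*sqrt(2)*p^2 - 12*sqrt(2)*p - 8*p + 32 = (p - 4)*(p - sqrt(2))*(p + 4*sqrt(2))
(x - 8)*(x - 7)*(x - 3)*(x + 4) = x^4 - 14*x^3 + 29*x^2 + 236*x - 672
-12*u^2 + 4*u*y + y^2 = (-2*u + y)*(6*u + y)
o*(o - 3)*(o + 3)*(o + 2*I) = o^4 + 2*I*o^3 - 9*o^2 - 18*I*o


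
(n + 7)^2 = n^2 + 14*n + 49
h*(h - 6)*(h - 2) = h^3 - 8*h^2 + 12*h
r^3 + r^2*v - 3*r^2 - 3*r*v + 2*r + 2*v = (r - 2)*(r - 1)*(r + v)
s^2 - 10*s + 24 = (s - 6)*(s - 4)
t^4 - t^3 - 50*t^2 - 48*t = t*(t - 8)*(t + 1)*(t + 6)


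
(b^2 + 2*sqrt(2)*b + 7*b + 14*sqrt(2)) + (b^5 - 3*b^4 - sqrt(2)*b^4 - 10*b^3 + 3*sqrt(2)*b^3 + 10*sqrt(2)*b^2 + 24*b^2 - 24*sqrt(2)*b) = b^5 - 3*b^4 - sqrt(2)*b^4 - 10*b^3 + 3*sqrt(2)*b^3 + 10*sqrt(2)*b^2 + 25*b^2 - 22*sqrt(2)*b + 7*b + 14*sqrt(2)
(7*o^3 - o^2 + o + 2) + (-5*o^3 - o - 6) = 2*o^3 - o^2 - 4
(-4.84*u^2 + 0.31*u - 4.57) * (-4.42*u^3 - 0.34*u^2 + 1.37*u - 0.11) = 21.3928*u^5 + 0.2754*u^4 + 13.4632*u^3 + 2.5109*u^2 - 6.295*u + 0.5027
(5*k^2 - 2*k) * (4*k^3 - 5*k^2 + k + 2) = 20*k^5 - 33*k^4 + 15*k^3 + 8*k^2 - 4*k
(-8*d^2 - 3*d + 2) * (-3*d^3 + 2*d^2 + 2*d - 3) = 24*d^5 - 7*d^4 - 28*d^3 + 22*d^2 + 13*d - 6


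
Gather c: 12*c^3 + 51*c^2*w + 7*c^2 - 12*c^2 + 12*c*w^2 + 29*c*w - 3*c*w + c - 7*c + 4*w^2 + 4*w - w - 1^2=12*c^3 + c^2*(51*w - 5) + c*(12*w^2 + 26*w - 6) + 4*w^2 + 3*w - 1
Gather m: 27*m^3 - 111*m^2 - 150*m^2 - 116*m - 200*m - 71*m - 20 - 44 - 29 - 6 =27*m^3 - 261*m^2 - 387*m - 99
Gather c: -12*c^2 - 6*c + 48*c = -12*c^2 + 42*c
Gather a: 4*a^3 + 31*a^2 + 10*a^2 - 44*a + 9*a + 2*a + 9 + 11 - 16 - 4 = 4*a^3 + 41*a^2 - 33*a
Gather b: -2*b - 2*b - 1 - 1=-4*b - 2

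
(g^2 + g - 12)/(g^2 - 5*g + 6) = (g + 4)/(g - 2)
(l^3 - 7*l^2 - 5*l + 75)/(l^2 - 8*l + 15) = (l^2 - 2*l - 15)/(l - 3)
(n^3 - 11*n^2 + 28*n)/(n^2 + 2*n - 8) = n*(n^2 - 11*n + 28)/(n^2 + 2*n - 8)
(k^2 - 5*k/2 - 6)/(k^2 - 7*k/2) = (2*k^2 - 5*k - 12)/(k*(2*k - 7))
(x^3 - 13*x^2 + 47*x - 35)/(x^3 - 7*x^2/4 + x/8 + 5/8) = 8*(x^2 - 12*x + 35)/(8*x^2 - 6*x - 5)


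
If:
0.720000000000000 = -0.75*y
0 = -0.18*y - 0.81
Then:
No Solution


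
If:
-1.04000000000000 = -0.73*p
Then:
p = 1.42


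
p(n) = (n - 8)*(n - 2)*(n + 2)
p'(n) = (n - 8)*(n - 2) + (n - 8)*(n + 2) + (n - 2)*(n + 2) = 3*n^2 - 16*n - 4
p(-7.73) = -876.99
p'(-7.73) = 298.94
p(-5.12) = -291.45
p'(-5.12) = 156.56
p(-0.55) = 31.61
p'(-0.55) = 5.71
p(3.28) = -31.90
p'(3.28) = -24.20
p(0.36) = 29.57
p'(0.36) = -9.37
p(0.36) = 29.57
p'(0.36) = -9.37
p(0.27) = 30.36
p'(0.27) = -8.10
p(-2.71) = -35.82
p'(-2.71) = 61.39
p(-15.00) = -5083.00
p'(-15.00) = 911.00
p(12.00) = 560.00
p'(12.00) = 236.00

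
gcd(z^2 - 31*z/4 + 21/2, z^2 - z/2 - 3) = 1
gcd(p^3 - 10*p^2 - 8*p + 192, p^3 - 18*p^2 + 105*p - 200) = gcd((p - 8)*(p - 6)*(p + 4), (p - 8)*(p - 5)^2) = p - 8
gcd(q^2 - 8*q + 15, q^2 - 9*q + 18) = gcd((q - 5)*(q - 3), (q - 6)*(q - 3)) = q - 3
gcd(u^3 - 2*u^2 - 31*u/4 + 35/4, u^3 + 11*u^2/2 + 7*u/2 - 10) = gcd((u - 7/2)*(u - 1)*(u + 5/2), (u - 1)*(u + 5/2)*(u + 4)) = u^2 + 3*u/2 - 5/2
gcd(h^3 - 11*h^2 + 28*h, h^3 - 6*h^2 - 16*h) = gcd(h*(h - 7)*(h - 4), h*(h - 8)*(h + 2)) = h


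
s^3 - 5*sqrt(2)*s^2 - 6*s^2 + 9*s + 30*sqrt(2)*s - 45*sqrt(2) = (s - 3)^2*(s - 5*sqrt(2))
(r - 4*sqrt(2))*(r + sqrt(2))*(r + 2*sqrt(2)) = r^3 - sqrt(2)*r^2 - 20*r - 16*sqrt(2)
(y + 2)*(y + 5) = y^2 + 7*y + 10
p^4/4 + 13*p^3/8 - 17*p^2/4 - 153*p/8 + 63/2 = (p/4 + 1)*(p - 3)*(p - 3/2)*(p + 7)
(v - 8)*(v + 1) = v^2 - 7*v - 8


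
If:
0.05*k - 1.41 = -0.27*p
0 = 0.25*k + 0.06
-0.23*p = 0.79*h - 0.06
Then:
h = -1.46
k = -0.24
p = 5.27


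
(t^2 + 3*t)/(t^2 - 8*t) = (t + 3)/(t - 8)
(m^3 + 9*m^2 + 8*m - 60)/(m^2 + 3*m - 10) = m + 6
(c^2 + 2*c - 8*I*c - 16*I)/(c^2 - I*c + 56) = (c + 2)/(c + 7*I)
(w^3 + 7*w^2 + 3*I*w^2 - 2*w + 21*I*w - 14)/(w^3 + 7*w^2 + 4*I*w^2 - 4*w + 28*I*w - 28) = (w + I)/(w + 2*I)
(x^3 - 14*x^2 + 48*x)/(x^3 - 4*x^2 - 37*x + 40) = x*(x - 6)/(x^2 + 4*x - 5)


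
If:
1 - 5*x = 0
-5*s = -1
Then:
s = 1/5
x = 1/5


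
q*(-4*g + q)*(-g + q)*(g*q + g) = 4*g^3*q^2 + 4*g^3*q - 5*g^2*q^3 - 5*g^2*q^2 + g*q^4 + g*q^3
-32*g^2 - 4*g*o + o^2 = (-8*g + o)*(4*g + o)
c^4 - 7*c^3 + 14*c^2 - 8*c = c*(c - 4)*(c - 2)*(c - 1)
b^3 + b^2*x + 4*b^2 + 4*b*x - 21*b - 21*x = (b - 3)*(b + 7)*(b + x)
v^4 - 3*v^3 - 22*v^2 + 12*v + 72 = (v - 6)*(v - 2)*(v + 2)*(v + 3)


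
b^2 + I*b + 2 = (b - I)*(b + 2*I)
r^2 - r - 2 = (r - 2)*(r + 1)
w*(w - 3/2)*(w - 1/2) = w^3 - 2*w^2 + 3*w/4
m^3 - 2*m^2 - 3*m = m*(m - 3)*(m + 1)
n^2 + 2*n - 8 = (n - 2)*(n + 4)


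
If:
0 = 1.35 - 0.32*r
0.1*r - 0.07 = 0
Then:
No Solution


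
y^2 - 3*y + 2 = (y - 2)*(y - 1)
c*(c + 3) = c^2 + 3*c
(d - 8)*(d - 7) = d^2 - 15*d + 56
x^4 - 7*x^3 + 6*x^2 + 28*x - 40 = (x - 5)*(x - 2)^2*(x + 2)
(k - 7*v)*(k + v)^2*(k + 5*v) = k^4 - 38*k^2*v^2 - 72*k*v^3 - 35*v^4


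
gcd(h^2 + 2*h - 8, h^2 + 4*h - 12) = h - 2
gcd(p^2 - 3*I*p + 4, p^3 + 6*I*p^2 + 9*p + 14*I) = p + I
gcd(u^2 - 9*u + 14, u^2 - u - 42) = u - 7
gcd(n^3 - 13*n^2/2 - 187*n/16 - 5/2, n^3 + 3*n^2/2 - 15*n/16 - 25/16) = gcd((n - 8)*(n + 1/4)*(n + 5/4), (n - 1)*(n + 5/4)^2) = n + 5/4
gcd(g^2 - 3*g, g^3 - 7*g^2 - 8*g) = g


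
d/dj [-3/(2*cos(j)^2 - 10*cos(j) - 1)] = 6*(5 - 2*cos(j))*sin(j)/(10*cos(j) - cos(2*j))^2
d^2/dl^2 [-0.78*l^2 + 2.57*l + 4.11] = -1.56000000000000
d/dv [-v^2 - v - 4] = -2*v - 1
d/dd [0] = 0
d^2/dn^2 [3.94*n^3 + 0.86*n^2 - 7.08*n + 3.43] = 23.64*n + 1.72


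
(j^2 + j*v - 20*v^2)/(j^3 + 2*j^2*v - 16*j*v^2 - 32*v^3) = (j + 5*v)/(j^2 + 6*j*v + 8*v^2)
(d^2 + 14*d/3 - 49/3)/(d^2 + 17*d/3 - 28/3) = (3*d - 7)/(3*d - 4)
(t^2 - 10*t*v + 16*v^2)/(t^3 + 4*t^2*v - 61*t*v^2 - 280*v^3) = (t - 2*v)/(t^2 + 12*t*v + 35*v^2)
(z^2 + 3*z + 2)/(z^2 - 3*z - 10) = (z + 1)/(z - 5)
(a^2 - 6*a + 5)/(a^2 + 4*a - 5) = (a - 5)/(a + 5)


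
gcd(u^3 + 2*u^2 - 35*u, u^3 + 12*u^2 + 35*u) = u^2 + 7*u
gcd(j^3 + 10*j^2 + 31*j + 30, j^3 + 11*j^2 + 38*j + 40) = j^2 + 7*j + 10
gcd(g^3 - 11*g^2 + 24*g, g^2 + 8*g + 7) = 1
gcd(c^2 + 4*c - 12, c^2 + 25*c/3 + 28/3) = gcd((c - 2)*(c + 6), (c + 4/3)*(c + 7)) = 1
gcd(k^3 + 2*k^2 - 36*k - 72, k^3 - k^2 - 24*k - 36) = k^2 - 4*k - 12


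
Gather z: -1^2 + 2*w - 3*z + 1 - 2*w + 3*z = 0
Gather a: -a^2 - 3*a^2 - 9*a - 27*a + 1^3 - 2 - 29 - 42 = -4*a^2 - 36*a - 72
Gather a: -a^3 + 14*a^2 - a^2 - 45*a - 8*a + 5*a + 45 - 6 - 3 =-a^3 + 13*a^2 - 48*a + 36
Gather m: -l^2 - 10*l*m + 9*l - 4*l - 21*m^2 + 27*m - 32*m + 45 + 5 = -l^2 + 5*l - 21*m^2 + m*(-10*l - 5) + 50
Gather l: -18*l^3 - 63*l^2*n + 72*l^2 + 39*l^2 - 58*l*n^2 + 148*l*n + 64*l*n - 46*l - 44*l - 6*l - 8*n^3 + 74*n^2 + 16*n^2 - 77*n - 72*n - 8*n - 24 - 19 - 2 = -18*l^3 + l^2*(111 - 63*n) + l*(-58*n^2 + 212*n - 96) - 8*n^3 + 90*n^2 - 157*n - 45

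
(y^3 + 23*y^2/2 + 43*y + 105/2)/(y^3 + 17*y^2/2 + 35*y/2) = (y + 3)/y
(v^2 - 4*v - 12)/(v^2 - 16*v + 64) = (v^2 - 4*v - 12)/(v^2 - 16*v + 64)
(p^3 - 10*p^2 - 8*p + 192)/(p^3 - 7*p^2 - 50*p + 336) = (p + 4)/(p + 7)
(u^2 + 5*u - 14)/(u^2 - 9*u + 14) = (u + 7)/(u - 7)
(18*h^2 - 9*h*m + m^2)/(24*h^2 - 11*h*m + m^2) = (6*h - m)/(8*h - m)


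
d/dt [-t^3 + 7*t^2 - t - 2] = -3*t^2 + 14*t - 1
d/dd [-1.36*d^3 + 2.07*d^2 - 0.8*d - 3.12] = -4.08*d^2 + 4.14*d - 0.8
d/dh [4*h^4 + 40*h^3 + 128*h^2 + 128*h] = 16*h^3 + 120*h^2 + 256*h + 128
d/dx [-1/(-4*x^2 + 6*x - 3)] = 2*(3 - 4*x)/(4*x^2 - 6*x + 3)^2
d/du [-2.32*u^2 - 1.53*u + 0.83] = -4.64*u - 1.53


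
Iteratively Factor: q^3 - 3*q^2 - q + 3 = (q - 1)*(q^2 - 2*q - 3) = (q - 1)*(q + 1)*(q - 3)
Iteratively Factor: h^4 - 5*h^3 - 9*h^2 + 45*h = (h + 3)*(h^3 - 8*h^2 + 15*h) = h*(h + 3)*(h^2 - 8*h + 15) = h*(h - 3)*(h + 3)*(h - 5)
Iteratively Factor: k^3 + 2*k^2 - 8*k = (k - 2)*(k^2 + 4*k) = (k - 2)*(k + 4)*(k)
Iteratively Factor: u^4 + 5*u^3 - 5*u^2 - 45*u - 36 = (u + 3)*(u^3 + 2*u^2 - 11*u - 12) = (u + 3)*(u + 4)*(u^2 - 2*u - 3) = (u + 1)*(u + 3)*(u + 4)*(u - 3)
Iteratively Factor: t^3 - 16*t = (t)*(t^2 - 16) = t*(t - 4)*(t + 4)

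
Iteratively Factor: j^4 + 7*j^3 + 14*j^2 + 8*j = (j)*(j^3 + 7*j^2 + 14*j + 8) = j*(j + 4)*(j^2 + 3*j + 2) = j*(j + 1)*(j + 4)*(j + 2)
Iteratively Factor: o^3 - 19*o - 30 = (o - 5)*(o^2 + 5*o + 6) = (o - 5)*(o + 3)*(o + 2)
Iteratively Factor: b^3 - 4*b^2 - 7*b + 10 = (b - 1)*(b^2 - 3*b - 10) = (b - 5)*(b - 1)*(b + 2)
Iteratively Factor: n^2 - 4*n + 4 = (n - 2)*(n - 2)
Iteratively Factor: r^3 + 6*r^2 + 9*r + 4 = (r + 1)*(r^2 + 5*r + 4) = (r + 1)^2*(r + 4)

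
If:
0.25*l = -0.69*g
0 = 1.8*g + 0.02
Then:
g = -0.01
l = 0.03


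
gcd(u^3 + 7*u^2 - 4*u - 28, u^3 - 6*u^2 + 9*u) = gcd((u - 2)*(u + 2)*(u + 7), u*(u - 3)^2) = 1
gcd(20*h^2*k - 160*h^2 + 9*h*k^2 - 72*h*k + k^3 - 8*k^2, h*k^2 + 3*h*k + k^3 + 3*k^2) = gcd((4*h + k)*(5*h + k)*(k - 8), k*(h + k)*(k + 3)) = 1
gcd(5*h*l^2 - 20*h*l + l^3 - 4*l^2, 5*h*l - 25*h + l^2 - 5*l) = 5*h + l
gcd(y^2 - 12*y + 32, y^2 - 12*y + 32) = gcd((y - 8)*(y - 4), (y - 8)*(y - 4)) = y^2 - 12*y + 32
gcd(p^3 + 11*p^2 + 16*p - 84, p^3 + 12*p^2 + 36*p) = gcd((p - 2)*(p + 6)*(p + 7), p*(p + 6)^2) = p + 6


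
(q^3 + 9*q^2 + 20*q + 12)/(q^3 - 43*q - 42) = (q + 2)/(q - 7)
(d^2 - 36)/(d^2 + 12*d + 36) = (d - 6)/(d + 6)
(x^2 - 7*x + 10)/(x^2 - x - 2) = (x - 5)/(x + 1)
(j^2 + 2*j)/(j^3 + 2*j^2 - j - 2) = j/(j^2 - 1)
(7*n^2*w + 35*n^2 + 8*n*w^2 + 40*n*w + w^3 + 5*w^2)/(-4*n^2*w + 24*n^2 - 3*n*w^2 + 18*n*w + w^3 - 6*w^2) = (7*n*w + 35*n + w^2 + 5*w)/(-4*n*w + 24*n + w^2 - 6*w)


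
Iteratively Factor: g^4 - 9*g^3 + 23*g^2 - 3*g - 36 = (g - 3)*(g^3 - 6*g^2 + 5*g + 12) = (g - 3)^2*(g^2 - 3*g - 4) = (g - 3)^2*(g + 1)*(g - 4)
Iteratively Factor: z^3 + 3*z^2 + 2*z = (z + 2)*(z^2 + z) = (z + 1)*(z + 2)*(z)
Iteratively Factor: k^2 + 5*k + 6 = (k + 3)*(k + 2)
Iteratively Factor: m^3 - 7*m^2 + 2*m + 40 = (m + 2)*(m^2 - 9*m + 20) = (m - 4)*(m + 2)*(m - 5)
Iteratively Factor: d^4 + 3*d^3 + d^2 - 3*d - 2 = (d + 2)*(d^3 + d^2 - d - 1) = (d + 1)*(d + 2)*(d^2 - 1) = (d - 1)*(d + 1)*(d + 2)*(d + 1)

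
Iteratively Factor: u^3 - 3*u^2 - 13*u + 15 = (u + 3)*(u^2 - 6*u + 5) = (u - 5)*(u + 3)*(u - 1)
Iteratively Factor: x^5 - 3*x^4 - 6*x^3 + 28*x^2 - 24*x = (x - 2)*(x^4 - x^3 - 8*x^2 + 12*x) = (x - 2)*(x + 3)*(x^3 - 4*x^2 + 4*x) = (x - 2)^2*(x + 3)*(x^2 - 2*x) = (x - 2)^3*(x + 3)*(x)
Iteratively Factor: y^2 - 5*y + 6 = (y - 3)*(y - 2)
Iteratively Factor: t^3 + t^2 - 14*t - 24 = (t + 3)*(t^2 - 2*t - 8) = (t - 4)*(t + 3)*(t + 2)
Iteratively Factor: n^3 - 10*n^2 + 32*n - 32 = (n - 4)*(n^2 - 6*n + 8) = (n - 4)^2*(n - 2)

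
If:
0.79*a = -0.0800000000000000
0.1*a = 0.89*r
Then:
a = -0.10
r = -0.01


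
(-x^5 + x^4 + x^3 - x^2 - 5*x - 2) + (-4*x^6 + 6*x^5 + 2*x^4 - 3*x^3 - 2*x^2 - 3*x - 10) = -4*x^6 + 5*x^5 + 3*x^4 - 2*x^3 - 3*x^2 - 8*x - 12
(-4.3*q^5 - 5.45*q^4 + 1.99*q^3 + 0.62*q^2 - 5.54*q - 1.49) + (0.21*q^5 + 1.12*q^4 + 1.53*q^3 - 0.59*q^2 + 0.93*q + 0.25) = -4.09*q^5 - 4.33*q^4 + 3.52*q^3 + 0.03*q^2 - 4.61*q - 1.24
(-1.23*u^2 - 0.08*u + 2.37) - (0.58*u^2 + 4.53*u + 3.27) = -1.81*u^2 - 4.61*u - 0.9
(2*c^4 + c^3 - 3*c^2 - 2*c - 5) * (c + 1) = 2*c^5 + 3*c^4 - 2*c^3 - 5*c^2 - 7*c - 5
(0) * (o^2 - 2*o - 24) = 0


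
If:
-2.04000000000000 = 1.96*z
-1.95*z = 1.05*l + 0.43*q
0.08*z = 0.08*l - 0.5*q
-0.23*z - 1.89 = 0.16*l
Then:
No Solution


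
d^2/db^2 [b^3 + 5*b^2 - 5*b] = 6*b + 10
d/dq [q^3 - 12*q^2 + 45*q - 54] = 3*q^2 - 24*q + 45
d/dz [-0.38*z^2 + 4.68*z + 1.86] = 4.68 - 0.76*z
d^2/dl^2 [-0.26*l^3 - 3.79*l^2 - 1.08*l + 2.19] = -1.56*l - 7.58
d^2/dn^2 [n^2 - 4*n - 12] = 2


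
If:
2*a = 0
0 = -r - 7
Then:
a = 0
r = -7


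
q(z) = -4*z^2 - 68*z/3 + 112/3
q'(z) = -8*z - 68/3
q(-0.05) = 38.46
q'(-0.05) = -22.27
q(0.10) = 35.03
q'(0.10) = -23.47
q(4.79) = -163.02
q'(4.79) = -60.99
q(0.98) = 11.28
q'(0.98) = -30.51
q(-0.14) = 40.43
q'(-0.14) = -21.55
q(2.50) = -44.33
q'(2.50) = -42.67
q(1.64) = -10.60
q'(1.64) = -35.79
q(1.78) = -15.69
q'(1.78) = -36.91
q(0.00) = 37.33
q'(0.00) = -22.67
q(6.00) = -242.67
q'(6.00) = -70.67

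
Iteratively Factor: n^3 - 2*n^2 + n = (n - 1)*(n^2 - n) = (n - 1)^2*(n)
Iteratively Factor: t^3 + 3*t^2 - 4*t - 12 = (t - 2)*(t^2 + 5*t + 6) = (t - 2)*(t + 2)*(t + 3)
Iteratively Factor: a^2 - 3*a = (a)*(a - 3)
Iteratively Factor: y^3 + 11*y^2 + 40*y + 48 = (y + 4)*(y^2 + 7*y + 12) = (y + 4)^2*(y + 3)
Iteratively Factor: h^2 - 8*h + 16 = (h - 4)*(h - 4)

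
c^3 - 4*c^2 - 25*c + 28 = (c - 7)*(c - 1)*(c + 4)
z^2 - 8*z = z*(z - 8)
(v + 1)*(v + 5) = v^2 + 6*v + 5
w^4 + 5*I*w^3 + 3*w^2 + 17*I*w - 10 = (w - 2*I)*(w + I)^2*(w + 5*I)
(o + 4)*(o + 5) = o^2 + 9*o + 20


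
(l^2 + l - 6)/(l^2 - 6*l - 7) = (-l^2 - l + 6)/(-l^2 + 6*l + 7)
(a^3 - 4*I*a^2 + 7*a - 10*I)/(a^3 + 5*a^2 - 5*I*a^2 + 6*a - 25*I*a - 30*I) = (a^2 + I*a + 2)/(a^2 + 5*a + 6)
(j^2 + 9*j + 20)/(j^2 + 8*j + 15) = (j + 4)/(j + 3)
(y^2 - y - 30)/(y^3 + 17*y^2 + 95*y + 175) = (y - 6)/(y^2 + 12*y + 35)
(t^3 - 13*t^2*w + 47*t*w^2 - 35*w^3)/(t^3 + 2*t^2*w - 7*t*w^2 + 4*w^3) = (t^2 - 12*t*w + 35*w^2)/(t^2 + 3*t*w - 4*w^2)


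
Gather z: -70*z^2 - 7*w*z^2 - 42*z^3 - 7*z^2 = -42*z^3 + z^2*(-7*w - 77)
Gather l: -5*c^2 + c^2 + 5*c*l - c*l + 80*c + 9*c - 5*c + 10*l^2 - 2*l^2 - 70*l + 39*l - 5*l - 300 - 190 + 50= -4*c^2 + 84*c + 8*l^2 + l*(4*c - 36) - 440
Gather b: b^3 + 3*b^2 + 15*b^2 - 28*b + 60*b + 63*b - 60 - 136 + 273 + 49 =b^3 + 18*b^2 + 95*b + 126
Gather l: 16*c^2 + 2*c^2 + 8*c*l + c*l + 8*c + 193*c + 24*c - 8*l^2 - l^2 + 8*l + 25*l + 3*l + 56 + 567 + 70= 18*c^2 + 225*c - 9*l^2 + l*(9*c + 36) + 693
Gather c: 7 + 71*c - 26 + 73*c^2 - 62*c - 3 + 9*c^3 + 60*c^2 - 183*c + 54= 9*c^3 + 133*c^2 - 174*c + 32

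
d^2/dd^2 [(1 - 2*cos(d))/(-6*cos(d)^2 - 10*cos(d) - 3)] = 2*(-81*(1 - cos(2*d))^2*cos(d) + 33*(1 - cos(2*d))^2 - 183*cos(d)/2 + 100*cos(2*d) - 9*cos(3*d)/2 + 18*cos(5*d) - 174)/(10*cos(d) + 3*cos(2*d) + 6)^3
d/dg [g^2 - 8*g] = 2*g - 8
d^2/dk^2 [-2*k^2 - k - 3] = -4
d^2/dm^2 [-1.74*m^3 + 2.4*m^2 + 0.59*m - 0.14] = 4.8 - 10.44*m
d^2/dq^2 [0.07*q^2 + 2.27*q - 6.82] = 0.140000000000000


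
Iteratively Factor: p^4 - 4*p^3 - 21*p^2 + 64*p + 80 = (p - 4)*(p^3 - 21*p - 20) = (p - 4)*(p + 4)*(p^2 - 4*p - 5) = (p - 5)*(p - 4)*(p + 4)*(p + 1)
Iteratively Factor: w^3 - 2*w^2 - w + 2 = (w - 2)*(w^2 - 1) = (w - 2)*(w + 1)*(w - 1)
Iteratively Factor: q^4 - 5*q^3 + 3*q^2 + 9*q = (q)*(q^3 - 5*q^2 + 3*q + 9) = q*(q + 1)*(q^2 - 6*q + 9) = q*(q - 3)*(q + 1)*(q - 3)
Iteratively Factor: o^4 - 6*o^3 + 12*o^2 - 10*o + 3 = (o - 1)*(o^3 - 5*o^2 + 7*o - 3) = (o - 1)^2*(o^2 - 4*o + 3) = (o - 3)*(o - 1)^2*(o - 1)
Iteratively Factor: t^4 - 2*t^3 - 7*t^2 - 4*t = (t - 4)*(t^3 + 2*t^2 + t) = t*(t - 4)*(t^2 + 2*t + 1) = t*(t - 4)*(t + 1)*(t + 1)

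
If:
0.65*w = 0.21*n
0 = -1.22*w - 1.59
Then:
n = -4.03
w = -1.30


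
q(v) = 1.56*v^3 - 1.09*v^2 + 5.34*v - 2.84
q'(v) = 4.68*v^2 - 2.18*v + 5.34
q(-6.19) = -447.65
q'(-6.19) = 198.15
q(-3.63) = -111.21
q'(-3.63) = 74.92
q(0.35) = -1.04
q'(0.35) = 5.15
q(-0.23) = -4.14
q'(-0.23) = 6.09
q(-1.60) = -20.56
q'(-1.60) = 20.81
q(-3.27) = -86.50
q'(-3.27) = 62.51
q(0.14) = -2.11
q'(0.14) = 5.13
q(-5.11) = -266.74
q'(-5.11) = 138.68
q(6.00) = 326.92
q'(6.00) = 160.74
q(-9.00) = -1276.43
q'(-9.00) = 404.04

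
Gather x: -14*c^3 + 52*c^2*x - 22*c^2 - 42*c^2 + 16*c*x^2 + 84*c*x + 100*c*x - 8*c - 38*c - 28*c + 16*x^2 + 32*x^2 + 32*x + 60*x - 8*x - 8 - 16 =-14*c^3 - 64*c^2 - 74*c + x^2*(16*c + 48) + x*(52*c^2 + 184*c + 84) - 24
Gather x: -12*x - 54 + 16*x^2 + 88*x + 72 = 16*x^2 + 76*x + 18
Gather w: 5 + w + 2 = w + 7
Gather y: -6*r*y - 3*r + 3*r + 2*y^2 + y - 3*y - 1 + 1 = 2*y^2 + y*(-6*r - 2)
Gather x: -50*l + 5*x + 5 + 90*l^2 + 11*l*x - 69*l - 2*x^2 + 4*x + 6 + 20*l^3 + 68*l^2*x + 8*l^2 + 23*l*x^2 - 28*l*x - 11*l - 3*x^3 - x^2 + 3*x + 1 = 20*l^3 + 98*l^2 - 130*l - 3*x^3 + x^2*(23*l - 3) + x*(68*l^2 - 17*l + 12) + 12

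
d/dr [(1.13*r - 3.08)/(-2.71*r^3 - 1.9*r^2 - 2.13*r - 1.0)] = (6.1246*r^3 - 22.8934*r^2 - 11.704*r - 7.6904)/(7.3441*r^6 + 10.298*r^5 + 15.1546*r^4 + 13.514*r^3 + 8.3369*r^2 + 4.26*r + 1.0)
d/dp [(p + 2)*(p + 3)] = 2*p + 5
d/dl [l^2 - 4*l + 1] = 2*l - 4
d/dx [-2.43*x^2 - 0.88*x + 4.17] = -4.86*x - 0.88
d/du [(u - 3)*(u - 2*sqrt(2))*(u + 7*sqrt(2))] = 3*u^2 - 6*u + 10*sqrt(2)*u - 28 - 15*sqrt(2)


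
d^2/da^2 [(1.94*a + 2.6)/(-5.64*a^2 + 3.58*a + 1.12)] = ((1.94*a + 2.6)*(11.28*a - 3.58)*(22.56*a - 7.16) + (65.6496*a + 15.4376)*(-5.64*a^2 + 3.58*a + 1.12))/(-5.64*a^2 + 3.58*a + 1.12)^3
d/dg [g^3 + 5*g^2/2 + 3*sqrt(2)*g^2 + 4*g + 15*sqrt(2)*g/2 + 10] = 3*g^2 + 5*g + 6*sqrt(2)*g + 4 + 15*sqrt(2)/2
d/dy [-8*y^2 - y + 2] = -16*y - 1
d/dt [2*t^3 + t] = 6*t^2 + 1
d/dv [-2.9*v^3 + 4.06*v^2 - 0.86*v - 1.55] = -8.7*v^2 + 8.12*v - 0.86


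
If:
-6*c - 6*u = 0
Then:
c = -u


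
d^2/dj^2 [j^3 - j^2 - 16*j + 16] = 6*j - 2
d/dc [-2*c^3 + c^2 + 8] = 2*c*(1 - 3*c)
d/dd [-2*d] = -2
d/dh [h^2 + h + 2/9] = 2*h + 1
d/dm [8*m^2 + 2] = 16*m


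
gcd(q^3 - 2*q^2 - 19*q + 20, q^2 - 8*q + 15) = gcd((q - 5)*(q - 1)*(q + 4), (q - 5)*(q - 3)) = q - 5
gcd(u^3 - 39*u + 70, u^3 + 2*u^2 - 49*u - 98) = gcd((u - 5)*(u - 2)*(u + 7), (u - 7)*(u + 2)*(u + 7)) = u + 7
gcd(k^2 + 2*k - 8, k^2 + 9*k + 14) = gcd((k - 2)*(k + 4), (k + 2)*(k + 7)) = 1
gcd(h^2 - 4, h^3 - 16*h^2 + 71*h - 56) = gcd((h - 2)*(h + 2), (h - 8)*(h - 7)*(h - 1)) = 1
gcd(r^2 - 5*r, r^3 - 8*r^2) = r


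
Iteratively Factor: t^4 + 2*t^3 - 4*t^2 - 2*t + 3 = (t - 1)*(t^3 + 3*t^2 - t - 3) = (t - 1)*(t + 1)*(t^2 + 2*t - 3) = (t - 1)*(t + 1)*(t + 3)*(t - 1)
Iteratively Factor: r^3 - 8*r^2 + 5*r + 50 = (r - 5)*(r^2 - 3*r - 10) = (r - 5)^2*(r + 2)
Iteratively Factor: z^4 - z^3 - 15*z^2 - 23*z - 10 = (z + 2)*(z^3 - 3*z^2 - 9*z - 5) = (z + 1)*(z + 2)*(z^2 - 4*z - 5) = (z + 1)^2*(z + 2)*(z - 5)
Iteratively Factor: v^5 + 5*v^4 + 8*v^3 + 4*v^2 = (v + 2)*(v^4 + 3*v^3 + 2*v^2) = v*(v + 2)*(v^3 + 3*v^2 + 2*v) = v^2*(v + 2)*(v^2 + 3*v + 2) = v^2*(v + 1)*(v + 2)*(v + 2)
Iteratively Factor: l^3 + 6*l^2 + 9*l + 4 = (l + 1)*(l^2 + 5*l + 4) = (l + 1)*(l + 4)*(l + 1)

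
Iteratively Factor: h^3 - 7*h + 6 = (h - 1)*(h^2 + h - 6) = (h - 1)*(h + 3)*(h - 2)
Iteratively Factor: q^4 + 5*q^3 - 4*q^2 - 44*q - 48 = (q + 2)*(q^3 + 3*q^2 - 10*q - 24) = (q - 3)*(q + 2)*(q^2 + 6*q + 8) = (q - 3)*(q + 2)^2*(q + 4)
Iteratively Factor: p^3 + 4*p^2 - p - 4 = (p + 4)*(p^2 - 1) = (p + 1)*(p + 4)*(p - 1)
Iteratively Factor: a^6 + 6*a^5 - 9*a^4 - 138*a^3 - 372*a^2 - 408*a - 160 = (a + 4)*(a^5 + 2*a^4 - 17*a^3 - 70*a^2 - 92*a - 40) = (a + 1)*(a + 4)*(a^4 + a^3 - 18*a^2 - 52*a - 40) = (a + 1)*(a + 2)*(a + 4)*(a^3 - a^2 - 16*a - 20) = (a + 1)*(a + 2)^2*(a + 4)*(a^2 - 3*a - 10) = (a + 1)*(a + 2)^3*(a + 4)*(a - 5)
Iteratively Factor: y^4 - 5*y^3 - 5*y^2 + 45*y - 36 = (y + 3)*(y^3 - 8*y^2 + 19*y - 12) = (y - 1)*(y + 3)*(y^2 - 7*y + 12) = (y - 4)*(y - 1)*(y + 3)*(y - 3)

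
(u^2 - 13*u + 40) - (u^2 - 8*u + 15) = 25 - 5*u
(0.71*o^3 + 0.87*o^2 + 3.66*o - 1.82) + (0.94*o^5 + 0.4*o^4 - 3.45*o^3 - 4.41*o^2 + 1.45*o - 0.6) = 0.94*o^5 + 0.4*o^4 - 2.74*o^3 - 3.54*o^2 + 5.11*o - 2.42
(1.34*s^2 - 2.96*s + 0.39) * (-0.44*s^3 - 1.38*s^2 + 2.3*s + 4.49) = -0.5896*s^5 - 0.5468*s^4 + 6.9952*s^3 - 1.3296*s^2 - 12.3934*s + 1.7511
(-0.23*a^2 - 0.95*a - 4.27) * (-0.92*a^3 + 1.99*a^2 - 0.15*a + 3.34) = 0.2116*a^5 + 0.4163*a^4 + 2.0724*a^3 - 9.123*a^2 - 2.5325*a - 14.2618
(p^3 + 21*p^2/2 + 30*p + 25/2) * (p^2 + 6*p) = p^5 + 33*p^4/2 + 93*p^3 + 385*p^2/2 + 75*p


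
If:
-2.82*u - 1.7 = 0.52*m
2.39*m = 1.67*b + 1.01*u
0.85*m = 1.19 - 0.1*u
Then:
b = 2.68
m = 1.50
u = -0.88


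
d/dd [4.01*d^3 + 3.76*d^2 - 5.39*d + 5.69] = 12.03*d^2 + 7.52*d - 5.39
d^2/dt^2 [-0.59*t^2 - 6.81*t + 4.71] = -1.18000000000000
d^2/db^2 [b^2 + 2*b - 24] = 2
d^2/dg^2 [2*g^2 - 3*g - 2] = 4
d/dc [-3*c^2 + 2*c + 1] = 2 - 6*c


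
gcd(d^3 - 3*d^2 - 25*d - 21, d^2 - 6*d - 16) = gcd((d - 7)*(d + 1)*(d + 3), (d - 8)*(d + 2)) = 1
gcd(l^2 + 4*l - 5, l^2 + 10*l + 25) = l + 5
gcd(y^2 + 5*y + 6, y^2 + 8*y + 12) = y + 2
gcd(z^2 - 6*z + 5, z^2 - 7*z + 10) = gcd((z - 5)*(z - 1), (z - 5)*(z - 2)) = z - 5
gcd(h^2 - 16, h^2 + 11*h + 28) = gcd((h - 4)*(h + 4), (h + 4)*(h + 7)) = h + 4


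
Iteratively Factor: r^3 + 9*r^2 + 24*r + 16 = (r + 4)*(r^2 + 5*r + 4) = (r + 1)*(r + 4)*(r + 4)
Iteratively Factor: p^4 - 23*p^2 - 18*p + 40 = (p + 4)*(p^3 - 4*p^2 - 7*p + 10) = (p - 1)*(p + 4)*(p^2 - 3*p - 10) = (p - 1)*(p + 2)*(p + 4)*(p - 5)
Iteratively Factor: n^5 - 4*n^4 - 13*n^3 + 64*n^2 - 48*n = (n - 1)*(n^4 - 3*n^3 - 16*n^2 + 48*n) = (n - 1)*(n + 4)*(n^3 - 7*n^2 + 12*n) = (n - 4)*(n - 1)*(n + 4)*(n^2 - 3*n) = (n - 4)*(n - 3)*(n - 1)*(n + 4)*(n)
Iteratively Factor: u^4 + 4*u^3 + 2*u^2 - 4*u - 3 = (u + 1)*(u^3 + 3*u^2 - u - 3) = (u - 1)*(u + 1)*(u^2 + 4*u + 3) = (u - 1)*(u + 1)^2*(u + 3)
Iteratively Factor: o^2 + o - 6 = (o + 3)*(o - 2)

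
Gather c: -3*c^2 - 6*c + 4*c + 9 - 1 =-3*c^2 - 2*c + 8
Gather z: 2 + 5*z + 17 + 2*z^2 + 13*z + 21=2*z^2 + 18*z + 40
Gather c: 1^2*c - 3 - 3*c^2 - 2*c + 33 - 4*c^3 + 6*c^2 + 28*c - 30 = -4*c^3 + 3*c^2 + 27*c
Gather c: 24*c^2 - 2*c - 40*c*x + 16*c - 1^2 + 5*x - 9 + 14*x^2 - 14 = 24*c^2 + c*(14 - 40*x) + 14*x^2 + 5*x - 24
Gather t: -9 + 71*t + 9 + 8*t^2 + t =8*t^2 + 72*t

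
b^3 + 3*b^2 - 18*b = b*(b - 3)*(b + 6)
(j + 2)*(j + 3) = j^2 + 5*j + 6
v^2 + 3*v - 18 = (v - 3)*(v + 6)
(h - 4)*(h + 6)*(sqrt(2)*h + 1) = sqrt(2)*h^3 + h^2 + 2*sqrt(2)*h^2 - 24*sqrt(2)*h + 2*h - 24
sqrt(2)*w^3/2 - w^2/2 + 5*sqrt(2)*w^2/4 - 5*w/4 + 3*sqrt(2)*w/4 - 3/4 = (w + 3/2)*(w - sqrt(2)/2)*(sqrt(2)*w/2 + sqrt(2)/2)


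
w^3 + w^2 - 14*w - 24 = (w - 4)*(w + 2)*(w + 3)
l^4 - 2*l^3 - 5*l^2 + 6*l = l*(l - 3)*(l - 1)*(l + 2)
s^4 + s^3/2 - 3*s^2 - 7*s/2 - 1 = (s - 2)*(s + 1/2)*(s + 1)^2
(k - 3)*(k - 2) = k^2 - 5*k + 6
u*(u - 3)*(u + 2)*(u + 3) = u^4 + 2*u^3 - 9*u^2 - 18*u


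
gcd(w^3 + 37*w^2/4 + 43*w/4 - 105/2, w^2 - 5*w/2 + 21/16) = w - 7/4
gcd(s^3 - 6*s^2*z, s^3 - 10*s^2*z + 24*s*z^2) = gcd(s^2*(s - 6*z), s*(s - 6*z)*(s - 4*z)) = -s^2 + 6*s*z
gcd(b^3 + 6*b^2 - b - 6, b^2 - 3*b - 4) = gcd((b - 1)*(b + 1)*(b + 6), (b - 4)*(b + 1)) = b + 1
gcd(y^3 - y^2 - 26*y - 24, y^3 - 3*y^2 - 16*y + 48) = y + 4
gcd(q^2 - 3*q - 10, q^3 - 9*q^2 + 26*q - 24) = 1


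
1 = 1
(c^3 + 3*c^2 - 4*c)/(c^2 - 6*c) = (c^2 + 3*c - 4)/(c - 6)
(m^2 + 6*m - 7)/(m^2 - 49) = (m - 1)/(m - 7)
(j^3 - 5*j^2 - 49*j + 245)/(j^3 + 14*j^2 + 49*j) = (j^2 - 12*j + 35)/(j*(j + 7))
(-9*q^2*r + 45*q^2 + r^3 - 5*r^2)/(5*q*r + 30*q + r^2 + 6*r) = (-9*q^2*r + 45*q^2 + r^3 - 5*r^2)/(5*q*r + 30*q + r^2 + 6*r)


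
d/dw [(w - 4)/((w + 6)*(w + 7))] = (-w^2 + 8*w + 94)/(w^4 + 26*w^3 + 253*w^2 + 1092*w + 1764)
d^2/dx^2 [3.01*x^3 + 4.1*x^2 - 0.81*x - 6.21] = 18.06*x + 8.2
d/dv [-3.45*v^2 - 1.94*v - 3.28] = -6.9*v - 1.94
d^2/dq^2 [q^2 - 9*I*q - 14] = 2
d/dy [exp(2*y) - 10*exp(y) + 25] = 2*(exp(y) - 5)*exp(y)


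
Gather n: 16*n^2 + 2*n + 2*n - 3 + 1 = 16*n^2 + 4*n - 2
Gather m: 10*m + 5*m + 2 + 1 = 15*m + 3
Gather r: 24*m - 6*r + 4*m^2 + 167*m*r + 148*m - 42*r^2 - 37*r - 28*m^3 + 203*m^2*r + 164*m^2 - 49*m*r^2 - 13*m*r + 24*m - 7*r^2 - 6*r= -28*m^3 + 168*m^2 + 196*m + r^2*(-49*m - 49) + r*(203*m^2 + 154*m - 49)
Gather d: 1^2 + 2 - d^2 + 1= 4 - d^2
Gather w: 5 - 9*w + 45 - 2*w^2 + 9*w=50 - 2*w^2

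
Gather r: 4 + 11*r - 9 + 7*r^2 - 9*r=7*r^2 + 2*r - 5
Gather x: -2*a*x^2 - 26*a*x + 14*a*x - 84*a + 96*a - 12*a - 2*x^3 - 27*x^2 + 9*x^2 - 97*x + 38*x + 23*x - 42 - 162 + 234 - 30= -2*x^3 + x^2*(-2*a - 18) + x*(-12*a - 36)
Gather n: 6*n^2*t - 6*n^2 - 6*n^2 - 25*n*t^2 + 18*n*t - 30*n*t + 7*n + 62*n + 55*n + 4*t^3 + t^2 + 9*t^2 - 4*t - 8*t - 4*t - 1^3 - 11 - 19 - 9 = n^2*(6*t - 12) + n*(-25*t^2 - 12*t + 124) + 4*t^3 + 10*t^2 - 16*t - 40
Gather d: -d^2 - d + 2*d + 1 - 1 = -d^2 + d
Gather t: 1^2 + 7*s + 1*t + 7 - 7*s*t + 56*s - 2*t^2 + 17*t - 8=63*s - 2*t^2 + t*(18 - 7*s)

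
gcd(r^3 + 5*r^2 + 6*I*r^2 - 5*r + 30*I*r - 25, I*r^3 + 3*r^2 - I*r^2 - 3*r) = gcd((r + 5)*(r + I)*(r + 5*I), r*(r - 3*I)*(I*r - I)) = 1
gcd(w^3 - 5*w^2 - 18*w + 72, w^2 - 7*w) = 1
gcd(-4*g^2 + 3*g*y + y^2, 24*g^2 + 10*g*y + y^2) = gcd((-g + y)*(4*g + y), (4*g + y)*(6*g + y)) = 4*g + y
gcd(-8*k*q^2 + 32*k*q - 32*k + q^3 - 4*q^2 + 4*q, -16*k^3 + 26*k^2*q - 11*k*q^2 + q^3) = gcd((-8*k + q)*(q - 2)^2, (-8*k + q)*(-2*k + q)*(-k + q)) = -8*k + q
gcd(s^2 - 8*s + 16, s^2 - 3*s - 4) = s - 4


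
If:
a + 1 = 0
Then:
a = -1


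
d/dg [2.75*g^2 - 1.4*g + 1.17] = 5.5*g - 1.4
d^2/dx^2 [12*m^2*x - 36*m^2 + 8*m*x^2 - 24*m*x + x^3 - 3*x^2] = 16*m + 6*x - 6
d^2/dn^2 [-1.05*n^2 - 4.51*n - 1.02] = -2.10000000000000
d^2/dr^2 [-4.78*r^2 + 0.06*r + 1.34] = -9.56000000000000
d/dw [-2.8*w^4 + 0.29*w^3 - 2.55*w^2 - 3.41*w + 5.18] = -11.2*w^3 + 0.87*w^2 - 5.1*w - 3.41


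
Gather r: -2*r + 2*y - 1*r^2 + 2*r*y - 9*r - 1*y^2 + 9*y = -r^2 + r*(2*y - 11) - y^2 + 11*y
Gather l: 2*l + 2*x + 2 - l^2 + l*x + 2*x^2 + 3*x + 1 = -l^2 + l*(x + 2) + 2*x^2 + 5*x + 3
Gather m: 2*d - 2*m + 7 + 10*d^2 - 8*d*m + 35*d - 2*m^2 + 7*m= 10*d^2 + 37*d - 2*m^2 + m*(5 - 8*d) + 7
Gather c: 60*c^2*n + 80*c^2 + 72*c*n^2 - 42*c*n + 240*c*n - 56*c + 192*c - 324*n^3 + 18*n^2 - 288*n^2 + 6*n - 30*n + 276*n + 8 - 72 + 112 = c^2*(60*n + 80) + c*(72*n^2 + 198*n + 136) - 324*n^3 - 270*n^2 + 252*n + 48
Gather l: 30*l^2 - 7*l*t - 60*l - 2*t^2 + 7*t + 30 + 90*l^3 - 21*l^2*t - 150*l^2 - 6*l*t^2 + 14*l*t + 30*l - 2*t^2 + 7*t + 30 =90*l^3 + l^2*(-21*t - 120) + l*(-6*t^2 + 7*t - 30) - 4*t^2 + 14*t + 60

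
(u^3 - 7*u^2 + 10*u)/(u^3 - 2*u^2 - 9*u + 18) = u*(u - 5)/(u^2 - 9)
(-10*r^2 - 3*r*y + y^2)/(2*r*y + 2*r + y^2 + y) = (-5*r + y)/(y + 1)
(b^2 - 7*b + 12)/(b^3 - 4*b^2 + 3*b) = (b - 4)/(b*(b - 1))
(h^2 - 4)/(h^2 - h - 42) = (4 - h^2)/(-h^2 + h + 42)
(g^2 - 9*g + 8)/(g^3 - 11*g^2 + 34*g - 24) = (g - 8)/(g^2 - 10*g + 24)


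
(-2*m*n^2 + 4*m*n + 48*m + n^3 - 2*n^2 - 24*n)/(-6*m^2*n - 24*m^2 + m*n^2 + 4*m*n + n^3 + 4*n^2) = (n - 6)/(3*m + n)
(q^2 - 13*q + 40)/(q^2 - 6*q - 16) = (q - 5)/(q + 2)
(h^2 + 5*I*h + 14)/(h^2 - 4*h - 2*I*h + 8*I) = (h + 7*I)/(h - 4)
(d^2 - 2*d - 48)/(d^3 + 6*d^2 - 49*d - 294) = (d - 8)/(d^2 - 49)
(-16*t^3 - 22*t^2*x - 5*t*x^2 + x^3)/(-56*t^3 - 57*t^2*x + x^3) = (2*t + x)/(7*t + x)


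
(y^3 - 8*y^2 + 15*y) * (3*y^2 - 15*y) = 3*y^5 - 39*y^4 + 165*y^3 - 225*y^2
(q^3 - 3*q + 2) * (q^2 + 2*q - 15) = q^5 + 2*q^4 - 18*q^3 - 4*q^2 + 49*q - 30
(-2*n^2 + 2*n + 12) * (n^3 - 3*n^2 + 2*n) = -2*n^5 + 8*n^4 + 2*n^3 - 32*n^2 + 24*n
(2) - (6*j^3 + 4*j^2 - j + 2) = -6*j^3 - 4*j^2 + j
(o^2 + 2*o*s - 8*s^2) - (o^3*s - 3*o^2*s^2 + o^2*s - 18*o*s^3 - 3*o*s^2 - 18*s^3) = -o^3*s + 3*o^2*s^2 - o^2*s + o^2 + 18*o*s^3 + 3*o*s^2 + 2*o*s + 18*s^3 - 8*s^2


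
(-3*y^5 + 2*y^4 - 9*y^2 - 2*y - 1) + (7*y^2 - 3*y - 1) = -3*y^5 + 2*y^4 - 2*y^2 - 5*y - 2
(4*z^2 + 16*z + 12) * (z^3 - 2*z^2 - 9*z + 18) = 4*z^5 + 8*z^4 - 56*z^3 - 96*z^2 + 180*z + 216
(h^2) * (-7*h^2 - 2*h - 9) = -7*h^4 - 2*h^3 - 9*h^2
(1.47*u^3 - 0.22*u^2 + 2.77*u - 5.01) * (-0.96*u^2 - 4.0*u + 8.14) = -1.4112*u^5 - 5.6688*u^4 + 10.1866*u^3 - 8.0612*u^2 + 42.5878*u - 40.7814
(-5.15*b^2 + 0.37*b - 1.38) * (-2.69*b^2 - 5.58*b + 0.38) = 13.8535*b^4 + 27.7417*b^3 - 0.309400000000001*b^2 + 7.841*b - 0.5244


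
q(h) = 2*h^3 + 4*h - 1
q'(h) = 6*h^2 + 4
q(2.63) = 45.90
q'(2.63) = 45.50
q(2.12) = 26.54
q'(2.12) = 30.97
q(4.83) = 243.68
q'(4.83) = 143.97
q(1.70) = 15.63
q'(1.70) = 21.34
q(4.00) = 143.00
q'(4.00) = 100.00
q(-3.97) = -142.02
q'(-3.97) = 98.57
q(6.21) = 502.81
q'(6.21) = 235.38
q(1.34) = 9.17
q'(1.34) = 14.77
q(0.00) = -1.00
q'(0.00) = 4.00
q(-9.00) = -1495.00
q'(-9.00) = 490.00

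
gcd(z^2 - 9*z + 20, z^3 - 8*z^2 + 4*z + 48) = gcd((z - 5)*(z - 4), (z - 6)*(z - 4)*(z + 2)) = z - 4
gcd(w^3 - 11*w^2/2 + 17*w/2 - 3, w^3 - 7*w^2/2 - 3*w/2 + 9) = w^2 - 5*w + 6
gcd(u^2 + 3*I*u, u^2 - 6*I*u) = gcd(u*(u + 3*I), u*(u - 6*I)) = u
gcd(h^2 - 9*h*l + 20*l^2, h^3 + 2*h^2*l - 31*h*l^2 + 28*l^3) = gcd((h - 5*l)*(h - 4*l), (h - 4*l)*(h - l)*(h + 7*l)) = h - 4*l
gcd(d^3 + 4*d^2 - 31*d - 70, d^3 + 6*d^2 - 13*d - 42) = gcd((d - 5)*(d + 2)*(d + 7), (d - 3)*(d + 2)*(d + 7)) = d^2 + 9*d + 14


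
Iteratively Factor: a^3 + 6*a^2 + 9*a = (a + 3)*(a^2 + 3*a) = a*(a + 3)*(a + 3)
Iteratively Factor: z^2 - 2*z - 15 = (z - 5)*(z + 3)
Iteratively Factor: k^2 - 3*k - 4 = (k + 1)*(k - 4)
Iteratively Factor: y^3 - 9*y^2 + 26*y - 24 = (y - 4)*(y^2 - 5*y + 6) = (y - 4)*(y - 2)*(y - 3)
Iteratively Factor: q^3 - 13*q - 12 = (q + 3)*(q^2 - 3*q - 4) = (q + 1)*(q + 3)*(q - 4)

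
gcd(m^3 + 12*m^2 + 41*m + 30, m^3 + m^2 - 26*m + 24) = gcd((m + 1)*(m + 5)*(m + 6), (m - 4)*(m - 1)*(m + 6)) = m + 6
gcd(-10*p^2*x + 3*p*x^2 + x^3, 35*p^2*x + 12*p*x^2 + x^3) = 5*p*x + x^2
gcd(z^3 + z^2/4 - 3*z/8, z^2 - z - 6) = 1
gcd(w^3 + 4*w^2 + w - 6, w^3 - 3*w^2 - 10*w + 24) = w + 3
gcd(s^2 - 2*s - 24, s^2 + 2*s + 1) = 1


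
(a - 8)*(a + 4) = a^2 - 4*a - 32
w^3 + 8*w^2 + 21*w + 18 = (w + 2)*(w + 3)^2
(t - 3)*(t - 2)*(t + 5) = t^3 - 19*t + 30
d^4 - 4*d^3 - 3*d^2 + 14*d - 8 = (d - 4)*(d - 1)^2*(d + 2)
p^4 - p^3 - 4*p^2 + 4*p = p*(p - 2)*(p - 1)*(p + 2)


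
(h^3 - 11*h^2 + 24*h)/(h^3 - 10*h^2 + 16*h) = (h - 3)/(h - 2)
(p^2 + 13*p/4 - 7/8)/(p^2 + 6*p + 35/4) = (4*p - 1)/(2*(2*p + 5))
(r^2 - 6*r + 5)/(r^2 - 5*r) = (r - 1)/r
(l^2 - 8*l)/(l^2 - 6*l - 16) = l/(l + 2)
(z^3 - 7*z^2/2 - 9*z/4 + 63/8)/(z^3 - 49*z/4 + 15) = (4*z^2 - 8*z - 21)/(2*(2*z^2 + 3*z - 20))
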